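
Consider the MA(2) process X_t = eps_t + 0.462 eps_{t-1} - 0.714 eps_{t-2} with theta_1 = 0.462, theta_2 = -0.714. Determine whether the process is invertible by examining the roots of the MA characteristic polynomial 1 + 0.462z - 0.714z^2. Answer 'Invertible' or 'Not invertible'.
\text{Not invertible}

The MA(q) characteristic polynomial is P(z) = 1 + 0.462z - 0.714z^2.
Invertibility requires all roots to lie outside the unit circle, i.e. |z| > 1 for every root.
Set 1 + (0.462) z + (-0.714) z^2 = 0, i.e. a z^2 + b z + c = 0 with a = -0.714, b = 0.462, c = 1.
Discriminant D = b^2 - 4ac = (0.462)^2 - 4*(-0.714)*1 = 0.213444 - (-2.856) = 3.069444.
D >= 0, so the roots are real: z = (-b +/- sqrt(D)) / (2a) = (-0.462 +/- 1.751983) / (-1.428).
  z_1 = (-0.462 + 1.751983) / (-1.428) = -0.9033,   |z_1| = 0.9033.
  z_2 = (-0.462 - 1.751983) / (-1.428) = 1.5504,   |z_2| = 1.5504.
Moduli of all roots: 0.9033, 1.5504.
All moduli strictly greater than 1? No.
Verdict: Not invertible.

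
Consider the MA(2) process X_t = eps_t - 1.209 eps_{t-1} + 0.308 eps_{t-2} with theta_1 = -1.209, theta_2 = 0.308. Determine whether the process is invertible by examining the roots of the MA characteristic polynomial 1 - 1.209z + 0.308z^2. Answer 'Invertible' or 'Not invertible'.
\text{Invertible}

The MA(q) characteristic polynomial is P(z) = 1 - 1.209z + 0.308z^2.
Invertibility requires all roots to lie outside the unit circle, i.e. |z| > 1 for every root.
Set 1 + (-1.209) z + (0.308) z^2 = 0, i.e. a z^2 + b z + c = 0 with a = 0.308, b = -1.209, c = 1.
Discriminant D = b^2 - 4ac = (-1.209)^2 - 4*(0.308)*1 = 1.461681 - (1.232) = 0.229681.
D >= 0, so the roots are real: z = (-b +/- sqrt(D)) / (2a) = (1.209 +/- 0.47925) / (0.616).
  z_1 = (1.209 + 0.47925) / (0.616) = 2.7407,   |z_1| = 2.7407.
  z_2 = (1.209 - 0.47925) / (0.616) = 1.1847,   |z_2| = 1.1847.
Moduli of all roots: 2.7407, 1.1847.
All moduli strictly greater than 1? Yes.
Verdict: Invertible.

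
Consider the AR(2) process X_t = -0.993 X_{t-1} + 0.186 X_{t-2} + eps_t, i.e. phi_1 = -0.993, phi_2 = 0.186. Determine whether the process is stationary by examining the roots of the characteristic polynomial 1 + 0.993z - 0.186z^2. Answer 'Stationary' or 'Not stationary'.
\text{Not stationary}

The AR(p) characteristic polynomial is P(z) = 1 + 0.993z - 0.186z^2.
Stationarity requires all roots to lie outside the unit circle, i.e. |z| > 1 for every root.
Set 1 + (0.993) z + (-0.186) z^2 = 0, i.e. a z^2 + b z + c = 0 with a = -0.186, b = 0.993, c = 1.
Discriminant D = b^2 - 4ac = (0.993)^2 - 4*(-0.186)*1 = 0.986049 - (-0.744) = 1.730049.
D >= 0, so the roots are real: z = (-b +/- sqrt(D)) / (2a) = (-0.993 +/- 1.315313) / (-0.372).
  z_1 = (-0.993 + 1.315313) / (-0.372) = -0.8664,   |z_1| = 0.8664.
  z_2 = (-0.993 - 1.315313) / (-0.372) = 6.2051,   |z_2| = 6.2051.
Moduli of all roots: 0.8664, 6.2051.
All moduli strictly greater than 1? No.
Verdict: Not stationary.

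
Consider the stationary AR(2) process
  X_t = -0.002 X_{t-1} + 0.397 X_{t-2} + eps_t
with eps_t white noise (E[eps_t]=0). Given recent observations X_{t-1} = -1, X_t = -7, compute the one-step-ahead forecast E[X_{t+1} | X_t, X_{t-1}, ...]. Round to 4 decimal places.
E[X_{t+1} \mid \mathcal F_t] = -0.3830

For an AR(p) model X_t = c + sum_i phi_i X_{t-i} + eps_t, the
one-step-ahead conditional mean is
  E[X_{t+1} | X_t, ...] = c + sum_i phi_i X_{t+1-i}.
Substitute known values:
  E[X_{t+1} | ...] = (-0.002) * (-7) + (0.397) * (-1)
                   = -0.3830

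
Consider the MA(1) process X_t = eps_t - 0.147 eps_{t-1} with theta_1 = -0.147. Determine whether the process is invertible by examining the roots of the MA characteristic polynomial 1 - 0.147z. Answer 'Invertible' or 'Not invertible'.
\text{Invertible}

The MA(q) characteristic polynomial is P(z) = 1 - 0.147z.
Invertibility requires all roots to lie outside the unit circle, i.e. |z| > 1 for every root.
This is linear in z: 1 + (-0.147) z = 0  =>  z = -1/(-0.147) = 6.802721,  |z| = 6.802721.
Moduli of all roots: 6.8027.
All moduli strictly greater than 1? Yes.
Verdict: Invertible.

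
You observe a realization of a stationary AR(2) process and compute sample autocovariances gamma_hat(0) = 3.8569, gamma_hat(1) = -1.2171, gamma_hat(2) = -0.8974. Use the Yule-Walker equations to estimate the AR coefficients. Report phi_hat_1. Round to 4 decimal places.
\hat\phi_{1} = -0.4320

The Yule-Walker equations for an AR(p) process read, in matrix form,
  Gamma_p phi = r_p,   with   (Gamma_p)_{ij} = gamma(|i - j|),
                       (r_p)_i = gamma(i),   i,j = 1..p.
Substitute the sample gammas (Toeplitz matrix and right-hand side of size 2):
  Gamma_p = [[3.8569, -1.2171], [-1.2171, 3.8569]]
  r_p     = [-1.2171, -0.8974]
Written out:
  3.8569 phi_1 - 1.2171 phi_2 = -1.2171
  -1.2171 phi_1 + 3.8569 phi_2 = -0.8974
Solve by Cramer's rule:
  det = gamma(0)^2 - gamma(1)^2 = (3.8569)^2 - (-1.2171)^2 = 14.87567761 - 1.48133241 = 13.3943452
  phi_hat_1 = [gamma(1) gamma(0) - gamma(1) gamma(2)] / det = [(-1.2171)(3.8569) - (-1.2171)(-0.8974)] / 13.3943452 = -5.78645853 / 13.3943452 = -0.432
  phi_hat_2 = [gamma(0) gamma(2) - gamma(1)^2] / det = [(3.8569)(-0.8974) - (-1.2171)^2] / 13.3943452 = -4.94251447 / 13.3943452 = -0.369
So phi_hat = [-0.4320, -0.3690].
Therefore phi_hat_1 = -0.4320.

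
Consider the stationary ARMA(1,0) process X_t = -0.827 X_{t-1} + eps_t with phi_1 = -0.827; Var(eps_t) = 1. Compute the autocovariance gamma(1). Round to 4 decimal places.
\gamma(1) = -2.6165

Multiply the model equation by X_{t-k} and take expectations. With theta_0 = psi_0 = 1 and psi_j the MA(infinity) weights, this gives
  gamma(k) - sum_i phi_i gamma(k-i) = c_k,
  c_k = sigma^2 * sum_{j=k..q} theta_j psi_{j-k}   (c_k = 0 for k > q),
using gamma(-m) = gamma(m).
Pure AR (q = 0): c_0 = sigma^2 = 1, c_k = 0 for k >= 1.
Equations for k = 0 and k = 1 (AR order 1):
  gamma(0) = phi_1 gamma(1) + c_0
  gamma(1) = phi_1 gamma(0) + c_1
Substituting the second into the first: gamma(0) (1 - phi_1^2) = c_0 + phi_1 c_1, so
  gamma(0) = c_0 / (1 - phi_1^2) = 1 / (1 - (-0.827)^2) = 1 / 0.316071 = 3.163846.
  gamma(1) = phi_1 gamma(0) = (-0.827)(3.163846) = -2.616501.
Therefore gamma(1) = -2.6165 (to 4 decimal places).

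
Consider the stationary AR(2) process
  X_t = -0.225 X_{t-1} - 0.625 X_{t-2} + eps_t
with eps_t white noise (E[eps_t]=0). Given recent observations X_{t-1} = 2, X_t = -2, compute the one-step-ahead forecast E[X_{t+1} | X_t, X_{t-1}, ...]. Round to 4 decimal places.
E[X_{t+1} \mid \mathcal F_t] = -0.8000

For an AR(p) model X_t = c + sum_i phi_i X_{t-i} + eps_t, the
one-step-ahead conditional mean is
  E[X_{t+1} | X_t, ...] = c + sum_i phi_i X_{t+1-i}.
Substitute known values:
  E[X_{t+1} | ...] = (-0.225) * (-2) + (-0.625) * (2)
                   = -0.8000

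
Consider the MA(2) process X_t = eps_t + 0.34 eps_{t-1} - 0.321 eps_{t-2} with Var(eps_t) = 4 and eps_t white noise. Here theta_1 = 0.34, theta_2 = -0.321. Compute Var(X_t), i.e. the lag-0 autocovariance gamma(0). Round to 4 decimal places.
\gamma(0) = 4.8746

For an MA(q) process X_t = eps_t + sum_i theta_i eps_{t-i} with
Var(eps_t) = sigma^2, the variance is
  gamma(0) = sigma^2 * (1 + sum_i theta_i^2).
  sum_i theta_i^2 = (0.34)^2 + (-0.321)^2 = 0.1156 + 0.103041 = 0.218641.
  gamma(0) = 4 * (1 + 0.218641) = 4 * 1.218641 = 4.874564, which rounds to 4.8746.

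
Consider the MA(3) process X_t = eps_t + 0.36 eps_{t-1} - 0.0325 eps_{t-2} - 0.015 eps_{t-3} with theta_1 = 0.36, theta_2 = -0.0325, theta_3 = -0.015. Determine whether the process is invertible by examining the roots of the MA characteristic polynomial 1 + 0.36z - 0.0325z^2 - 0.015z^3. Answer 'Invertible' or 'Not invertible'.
\text{Invertible}

The MA(q) characteristic polynomial is P(z) = 1 + 0.36z - 0.0325z^2 - 0.015z^3.
Invertibility requires all roots to lie outside the unit circle, i.e. |z| > 1 for every root.
Degree 3: look for a simple real root z0 first, then factor out (1 - z/z0) and solve the remaining quadratic.
Testing z0 = -4: P(-4) = 1 + (0.36)(-4) + (-0.0325)(-4)^2 + (-0.015)(-4)^3
  = 1 + (-1.44) + (-0.52) + (0.96) = 0.  So z_0 = -4 is a root, |z_0| = 4.
Divide out the factor (1 + 0.25 z) = (1 - z/z0) (since 1/z0 = -0.25):
  P(z) = (1 + 0.25 z)(1 + (0.11) z + (-0.06) z^2)
  [check: z-coef 0.11 - (-0.25) = 0.36; z^2-coef -0.06 - (-0.25)(0.11) = -0.0325; z^3-coef -(-0.25)(-0.06) = -0.015.]
Remaining roots from the quadratic factor 1 + (0.11) z + (-0.06) z^2:
  Set 1 + (0.11) z + (-0.06) z^2 = 0, i.e. a z^2 + b z + c = 0 with a = -0.06, b = 0.11, c = 1.
  Discriminant D = b^2 - 4ac = (0.11)^2 - 4*(-0.06)*1 = 0.0121 - (-0.24) = 0.2521.
  D >= 0, so the roots are real: z = (-b +/- sqrt(D)) / (2a) = (-0.11 +/- 0.502096) / (-0.12).
    z_1 = (-0.11 + 0.502096) / (-0.12) = -3.2675,   |z_1| = 3.2675.
    z_2 = (-0.11 - 0.502096) / (-0.12) = 5.1008,   |z_2| = 5.1008.
Moduli of all roots: 4.0000, 3.2675, 5.1008.
All moduli strictly greater than 1? Yes.
Verdict: Invertible.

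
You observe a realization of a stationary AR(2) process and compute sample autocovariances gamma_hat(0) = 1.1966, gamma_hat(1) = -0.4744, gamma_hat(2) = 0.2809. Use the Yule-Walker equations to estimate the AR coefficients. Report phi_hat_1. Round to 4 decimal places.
\hat\phi_{1} = -0.3600

The Yule-Walker equations for an AR(p) process read, in matrix form,
  Gamma_p phi = r_p,   with   (Gamma_p)_{ij} = gamma(|i - j|),
                       (r_p)_i = gamma(i),   i,j = 1..p.
Substitute the sample gammas (Toeplitz matrix and right-hand side of size 2):
  Gamma_p = [[1.1966, -0.4744], [-0.4744, 1.1966]]
  r_p     = [-0.4744, 0.2809]
Written out:
  1.1966 phi_1 - 0.4744 phi_2 = -0.4744
  -0.4744 phi_1 + 1.1966 phi_2 = 0.2809
Solve by Cramer's rule:
  det = gamma(0)^2 - gamma(1)^2 = (1.1966)^2 - (-0.4744)^2 = 1.43185156 - 0.22505536 = 1.2067962
  phi_hat_1 = [gamma(1) gamma(0) - gamma(1) gamma(2)] / det = [(-0.4744)(1.1966) - (-0.4744)(0.2809)] / 1.2067962 = -0.43440808 / 1.2067962 = -0.36
  phi_hat_2 = [gamma(0) gamma(2) - gamma(1)^2] / det = [(1.1966)(0.2809) - (-0.4744)^2] / 1.2067962 = 0.11106958 / 1.2067962 = 0.092
So phi_hat = [-0.3600, 0.0920].
Therefore phi_hat_1 = -0.3600.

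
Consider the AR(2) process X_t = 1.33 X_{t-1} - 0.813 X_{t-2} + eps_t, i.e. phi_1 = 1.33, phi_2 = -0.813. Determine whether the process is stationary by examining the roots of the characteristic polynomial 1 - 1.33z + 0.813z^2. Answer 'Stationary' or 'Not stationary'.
\text{Stationary}

The AR(p) characteristic polynomial is P(z) = 1 - 1.33z + 0.813z^2.
Stationarity requires all roots to lie outside the unit circle, i.e. |z| > 1 for every root.
Set 1 + (-1.33) z + (0.813) z^2 = 0, i.e. a z^2 + b z + c = 0 with a = 0.813, b = -1.33, c = 1.
Discriminant D = b^2 - 4ac = (-1.33)^2 - 4*(0.813)*1 = 1.7689 - (3.252) = -1.4831.
D < 0, so the roots are the complex-conjugate pair z = (-b +/- i sqrt(-D)) / (2a) = 0.818 +/- 0.749i.
For a conjugate pair |z|^2 = z * conj(z) = (product of roots) = c/a = 1/(0.813) = 1.230012, so |z| = sqrt(1.230012) = 1.1091 for both roots.
Moduli of all roots: 1.1091, 1.1091.
All moduli strictly greater than 1? Yes.
Verdict: Stationary.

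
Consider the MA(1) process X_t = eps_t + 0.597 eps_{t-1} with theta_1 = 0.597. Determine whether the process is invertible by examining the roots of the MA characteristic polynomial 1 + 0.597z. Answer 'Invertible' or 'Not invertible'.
\text{Invertible}

The MA(q) characteristic polynomial is P(z) = 1 + 0.597z.
Invertibility requires all roots to lie outside the unit circle, i.e. |z| > 1 for every root.
This is linear in z: 1 + (0.597) z = 0  =>  z = -1/(0.597) = -1.675042,  |z| = 1.675042.
Moduli of all roots: 1.6750.
All moduli strictly greater than 1? Yes.
Verdict: Invertible.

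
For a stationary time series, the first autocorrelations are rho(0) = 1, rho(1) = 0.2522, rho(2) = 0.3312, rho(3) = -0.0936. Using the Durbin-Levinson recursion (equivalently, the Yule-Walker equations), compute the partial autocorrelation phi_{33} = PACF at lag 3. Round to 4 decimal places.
\phi_{33} = -0.2620

The PACF at lag k is phi_{kk}, the last component of the solution
to the Yule-Walker system G_k phi = r_k where
  (G_k)_{ij} = rho(|i - j|), (r_k)_i = rho(i), i,j = 1..k.
Equivalently, Durbin-Levinson gives phi_{kk} iteratively:
  phi_{11} = rho(1)
  phi_{kk} = [rho(k) - sum_{j=1..k-1} phi_{k-1,j} rho(k-j)]
            / [1 - sum_{j=1..k-1} phi_{k-1,j} rho(j)],
  phi_{k,j} = phi_{k-1,j} - phi_{kk} phi_{k-1,k-j},  j = 1..k-1.
Step k = 1:
  phi_11 = rho(1) = 0.2522.
Step k = 2:
  phi_22 = [rho(2) - phi_11 rho(1)] / [1 - phi_11 rho(1)] = [0.3312 - (0.2522)(0.2522)] / [1 - (0.2522)(0.2522)]
         = 0.26759516 / 0.93639516 = 0.285772.
  Update: phi_21 = phi_11 - phi_22 phi_11 = 0.2522 - (0.285772)(0.2522) = 0.180128.
Step k = 3:
  phi_33 = [rho(3) - phi_21 rho(2) - phi_22 rho(1)] / [1 - phi_21 rho(1) - phi_22 rho(2)]
    numerator   = -0.0936 - (0.180128)(0.3312) - (0.285772)(0.2522) = -0.22533013
    denominator = 1 - (0.180128)(0.2522) - (0.285772)(0.3312) = 0.85992406
  phi_33 = -0.22533013 / 0.85992406 = -0.262.
Therefore phi_{33} = -0.2620.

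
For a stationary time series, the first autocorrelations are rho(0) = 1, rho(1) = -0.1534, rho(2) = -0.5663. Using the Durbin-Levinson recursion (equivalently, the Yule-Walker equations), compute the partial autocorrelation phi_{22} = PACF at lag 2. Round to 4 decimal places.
\phi_{22} = -0.6040

The PACF at lag k is phi_{kk}, the last component of the solution
to the Yule-Walker system G_k phi = r_k where
  (G_k)_{ij} = rho(|i - j|), (r_k)_i = rho(i), i,j = 1..k.
Equivalently, Durbin-Levinson gives phi_{kk} iteratively:
  phi_{11} = rho(1)
  phi_{kk} = [rho(k) - sum_{j=1..k-1} phi_{k-1,j} rho(k-j)]
            / [1 - sum_{j=1..k-1} phi_{k-1,j} rho(j)],
  phi_{k,j} = phi_{k-1,j} - phi_{kk} phi_{k-1,k-j},  j = 1..k-1.
Step k = 1:
  phi_11 = rho(1) = -0.1534.
Step k = 2:
  phi_22 = [rho(2) - phi_11 rho(1)] / [1 - phi_11 rho(1)] = [-0.5663 - (-0.1534)(-0.1534)] / [1 - (-0.1534)(-0.1534)]
         = -0.58983156 / 0.97646844 = -0.604.
Therefore phi_{22} = -0.6040.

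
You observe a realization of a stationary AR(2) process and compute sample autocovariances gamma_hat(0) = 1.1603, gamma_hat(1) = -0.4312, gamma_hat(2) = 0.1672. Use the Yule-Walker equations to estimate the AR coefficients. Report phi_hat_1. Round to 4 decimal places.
\hat\phi_{1} = -0.3690

The Yule-Walker equations for an AR(p) process read, in matrix form,
  Gamma_p phi = r_p,   with   (Gamma_p)_{ij} = gamma(|i - j|),
                       (r_p)_i = gamma(i),   i,j = 1..p.
Substitute the sample gammas (Toeplitz matrix and right-hand side of size 2):
  Gamma_p = [[1.1603, -0.4312], [-0.4312, 1.1603]]
  r_p     = [-0.4312, 0.1672]
Written out:
  1.1603 phi_1 - 0.4312 phi_2 = -0.4312
  -0.4312 phi_1 + 1.1603 phi_2 = 0.1672
Solve by Cramer's rule:
  det = gamma(0)^2 - gamma(1)^2 = (1.1603)^2 - (-0.4312)^2 = 1.34629609 - 0.18593344 = 1.16036265
  phi_hat_1 = [gamma(1) gamma(0) - gamma(1) gamma(2)] / det = [(-0.4312)(1.1603) - (-0.4312)(0.1672)] / 1.16036265 = -0.42822472 / 1.16036265 = -0.369
  phi_hat_2 = [gamma(0) gamma(2) - gamma(1)^2] / det = [(1.1603)(0.1672) - (-0.4312)^2] / 1.16036265 = 0.00806872 / 1.16036265 = 0.007
So phi_hat = [-0.3690, 0.0070].
Therefore phi_hat_1 = -0.3690.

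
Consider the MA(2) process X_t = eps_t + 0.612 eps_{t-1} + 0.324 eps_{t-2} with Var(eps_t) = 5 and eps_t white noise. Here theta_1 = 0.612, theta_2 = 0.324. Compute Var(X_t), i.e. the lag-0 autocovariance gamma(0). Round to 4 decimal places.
\gamma(0) = 7.3976

For an MA(q) process X_t = eps_t + sum_i theta_i eps_{t-i} with
Var(eps_t) = sigma^2, the variance is
  gamma(0) = sigma^2 * (1 + sum_i theta_i^2).
  sum_i theta_i^2 = (0.612)^2 + (0.324)^2 = 0.374544 + 0.104976 = 0.47952.
  gamma(0) = 5 * (1 + 0.47952) = 5 * 1.47952 = 7.3976.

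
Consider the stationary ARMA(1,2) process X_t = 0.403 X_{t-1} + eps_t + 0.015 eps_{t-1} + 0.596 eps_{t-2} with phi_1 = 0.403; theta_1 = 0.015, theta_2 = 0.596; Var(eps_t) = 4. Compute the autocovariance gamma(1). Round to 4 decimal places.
\gamma(1) = 4.0749

Multiply the model equation by X_{t-k} and take expectations. With theta_0 = psi_0 = 1 and psi_j the MA(infinity) weights, this gives
  gamma(k) - sum_i phi_i gamma(k-i) = c_k,
  c_k = sigma^2 * sum_{j=k..q} theta_j psi_{j-k}   (c_k = 0 for k > q),
using gamma(-m) = gamma(m).
psi-weights needed (psi_j = theta_j + sum_i phi_i psi_{j-i}):
  psi_1 = theta_1 + phi_1 = 0.015 + (0.403) = 0.418
  psi_2 = theta_2 + phi_1 psi_1 = 0.596 + (0.403)(0.418) = 0.764454
Right-hand sides:
  c_0 = sigma^2 (1 + theta_1 psi_1 + theta_2 psi_2) = 4 * (1 + (0.015)(0.418) + (0.596)(0.764454)) = 4 * 1.461885 = 5.847538
  c_1 = sigma^2 (theta_1 + theta_2 psi_1) = 4 * (0.015 + (0.596)(0.418)) = 1.056512
  c_2 = sigma^2 theta_2 = 4 * (0.596) = 2.384
Equations for k = 0 and k = 1 (AR order 1):
  gamma(0) = phi_1 gamma(1) + c_0
  gamma(1) = phi_1 gamma(0) + c_1
Substituting the second into the first: gamma(0) (1 - phi_1^2) = c_0 + phi_1 c_1, so
  gamma(0) = (c_0 + phi_1 c_1) / (1 - phi_1^2) = (5.847538 + (0.403)(1.056512)) / (1 - (0.403)^2) = 6.273313 / 0.837591 = 7.489709.
  gamma(1) = phi_1 gamma(0) + c_1 = (0.403)(7.489709) + (1.056512) = 4.074865.
Therefore gamma(1) = 4.0749 (to 4 decimal places).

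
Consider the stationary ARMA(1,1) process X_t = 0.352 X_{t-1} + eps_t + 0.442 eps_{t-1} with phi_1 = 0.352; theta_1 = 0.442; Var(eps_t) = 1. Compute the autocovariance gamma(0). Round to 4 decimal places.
\gamma(0) = 1.7196

Multiply the model equation by X_{t-k} and take expectations. With theta_0 = psi_0 = 1 and psi_j the MA(infinity) weights, this gives
  gamma(k) - sum_i phi_i gamma(k-i) = c_k,
  c_k = sigma^2 * sum_{j=k..q} theta_j psi_{j-k}   (c_k = 0 for k > q),
using gamma(-m) = gamma(m).
psi-weights needed (psi_j = theta_j + sum_i phi_i psi_{j-i}):
  psi_1 = theta_1 + phi_1 = 0.442 + (0.352) = 0.794
Right-hand sides:
  c_0 = sigma^2 (1 + theta_1 psi_1) = 1 * (1 + (0.442)(0.794)) = 1 * 1.350948 = 1.350948
  c_1 = sigma^2 theta_1 = 1 * (0.442) = 0.442
  c_2 = 0
Equations for k = 0 and k = 1 (AR order 1):
  gamma(0) = phi_1 gamma(1) + c_0
  gamma(1) = phi_1 gamma(0) + c_1
Substituting the second into the first: gamma(0) (1 - phi_1^2) = c_0 + phi_1 c_1, so
  gamma(0) = (c_0 + phi_1 c_1) / (1 - phi_1^2) = (1.350948 + (0.352)(0.442)) / (1 - (0.352)^2) = 1.506532 / 0.876096 = 1.719597.
Therefore gamma(0) = 1.7196 (to 4 decimal places).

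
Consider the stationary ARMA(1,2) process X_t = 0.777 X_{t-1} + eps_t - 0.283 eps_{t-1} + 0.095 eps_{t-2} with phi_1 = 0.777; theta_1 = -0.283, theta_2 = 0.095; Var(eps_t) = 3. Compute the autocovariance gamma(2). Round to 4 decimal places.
\gamma(2) = 3.0359

Multiply the model equation by X_{t-k} and take expectations. With theta_0 = psi_0 = 1 and psi_j the MA(infinity) weights, this gives
  gamma(k) - sum_i phi_i gamma(k-i) = c_k,
  c_k = sigma^2 * sum_{j=k..q} theta_j psi_{j-k}   (c_k = 0 for k > q),
using gamma(-m) = gamma(m).
psi-weights needed (psi_j = theta_j + sum_i phi_i psi_{j-i}):
  psi_1 = theta_1 + phi_1 = -0.283 + (0.777) = 0.494
  psi_2 = theta_2 + phi_1 psi_1 = 0.095 + (0.777)(0.494) = 0.478838
Right-hand sides:
  c_0 = sigma^2 (1 + theta_1 psi_1 + theta_2 psi_2) = 3 * (1 + (-0.283)(0.494) + (0.095)(0.478838)) = 3 * 0.905688 = 2.717063
  c_1 = sigma^2 (theta_1 + theta_2 psi_1) = 3 * (-0.283 + (0.095)(0.494)) = -0.70821
  c_2 = sigma^2 theta_2 = 3 * (0.095) = 0.285
Equations for k = 0 and k = 1 (AR order 1):
  gamma(0) = phi_1 gamma(1) + c_0
  gamma(1) = phi_1 gamma(0) + c_1
Substituting the second into the first: gamma(0) (1 - phi_1^2) = c_0 + phi_1 c_1, so
  gamma(0) = (c_0 + phi_1 c_1) / (1 - phi_1^2) = (2.717063 + (0.777)(-0.70821)) / (1 - (0.777)^2) = 2.166784 / 0.396271 = 5.467934.
  gamma(1) = phi_1 gamma(0) + c_1 = (0.777)(5.467934) + (-0.70821) = 3.540375.
For k = 2: gamma(2) = phi_1 gamma(1) + c_2
  = (0.777)(3.540375) + (0.285) = 3.035871.
Therefore gamma(2) = 3.0359 (to 4 decimal places).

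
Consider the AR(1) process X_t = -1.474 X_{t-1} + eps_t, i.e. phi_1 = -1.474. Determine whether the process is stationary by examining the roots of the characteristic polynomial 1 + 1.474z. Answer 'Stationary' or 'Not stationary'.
\text{Not stationary}

The AR(p) characteristic polynomial is P(z) = 1 + 1.474z.
Stationarity requires all roots to lie outside the unit circle, i.e. |z| > 1 for every root.
This is linear in z: 1 + (1.474) z = 0  =>  z = -1/(1.474) = -0.678426,  |z| = 0.678426.
Moduli of all roots: 0.6784.
All moduli strictly greater than 1? No.
Verdict: Not stationary.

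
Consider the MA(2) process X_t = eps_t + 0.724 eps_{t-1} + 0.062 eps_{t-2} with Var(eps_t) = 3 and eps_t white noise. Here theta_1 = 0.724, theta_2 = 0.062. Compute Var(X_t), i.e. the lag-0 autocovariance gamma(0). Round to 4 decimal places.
\gamma(0) = 4.5841

For an MA(q) process X_t = eps_t + sum_i theta_i eps_{t-i} with
Var(eps_t) = sigma^2, the variance is
  gamma(0) = sigma^2 * (1 + sum_i theta_i^2).
  sum_i theta_i^2 = (0.724)^2 + (0.062)^2 = 0.524176 + 0.003844 = 0.52802.
  gamma(0) = 3 * (1 + 0.52802) = 3 * 1.52802 = 4.58406, which rounds to 4.5841.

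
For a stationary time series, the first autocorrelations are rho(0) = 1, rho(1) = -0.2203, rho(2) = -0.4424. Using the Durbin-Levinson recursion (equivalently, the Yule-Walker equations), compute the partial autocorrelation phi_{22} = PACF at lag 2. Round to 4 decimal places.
\phi_{22} = -0.5160

The PACF at lag k is phi_{kk}, the last component of the solution
to the Yule-Walker system G_k phi = r_k where
  (G_k)_{ij} = rho(|i - j|), (r_k)_i = rho(i), i,j = 1..k.
Equivalently, Durbin-Levinson gives phi_{kk} iteratively:
  phi_{11} = rho(1)
  phi_{kk} = [rho(k) - sum_{j=1..k-1} phi_{k-1,j} rho(k-j)]
            / [1 - sum_{j=1..k-1} phi_{k-1,j} rho(j)],
  phi_{k,j} = phi_{k-1,j} - phi_{kk} phi_{k-1,k-j},  j = 1..k-1.
Step k = 1:
  phi_11 = rho(1) = -0.2203.
Step k = 2:
  phi_22 = [rho(2) - phi_11 rho(1)] / [1 - phi_11 rho(1)] = [-0.4424 - (-0.2203)(-0.2203)] / [1 - (-0.2203)(-0.2203)]
         = -0.49093209 / 0.95146791 = -0.516.
Therefore phi_{22} = -0.5160.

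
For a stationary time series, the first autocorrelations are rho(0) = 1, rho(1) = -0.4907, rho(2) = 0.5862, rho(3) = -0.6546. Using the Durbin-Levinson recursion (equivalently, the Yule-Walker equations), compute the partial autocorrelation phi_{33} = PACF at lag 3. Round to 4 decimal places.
\phi_{33} = -0.4560

The PACF at lag k is phi_{kk}, the last component of the solution
to the Yule-Walker system G_k phi = r_k where
  (G_k)_{ij} = rho(|i - j|), (r_k)_i = rho(i), i,j = 1..k.
Equivalently, Durbin-Levinson gives phi_{kk} iteratively:
  phi_{11} = rho(1)
  phi_{kk} = [rho(k) - sum_{j=1..k-1} phi_{k-1,j} rho(k-j)]
            / [1 - sum_{j=1..k-1} phi_{k-1,j} rho(j)],
  phi_{k,j} = phi_{k-1,j} - phi_{kk} phi_{k-1,k-j},  j = 1..k-1.
Step k = 1:
  phi_11 = rho(1) = -0.4907.
Step k = 2:
  phi_22 = [rho(2) - phi_11 rho(1)] / [1 - phi_11 rho(1)] = [0.5862 - (-0.4907)(-0.4907)] / [1 - (-0.4907)(-0.4907)]
         = 0.34541351 / 0.75921351 = 0.454962.
  Update: phi_21 = phi_11 - phi_22 phi_11 = -0.4907 - (0.454962)(-0.4907) = -0.26745.
Step k = 3:
  phi_33 = [rho(3) - phi_21 rho(2) - phi_22 rho(1)] / [1 - phi_21 rho(1) - phi_22 rho(2)]
    numerator   = -0.6546 - (-0.26745)(0.5862) - (0.454962)(-0.4907) = -0.27457081
    denominator = 1 - (-0.26745)(-0.4907) - (0.454962)(0.5862) = 0.60206339
  phi_33 = -0.27457081 / 0.60206339 = -0.456.
Therefore phi_{33} = -0.4560.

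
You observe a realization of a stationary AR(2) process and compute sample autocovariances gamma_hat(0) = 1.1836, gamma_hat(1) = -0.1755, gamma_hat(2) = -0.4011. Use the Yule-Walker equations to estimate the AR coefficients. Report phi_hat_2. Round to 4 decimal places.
\hat\phi_{2} = -0.3690

The Yule-Walker equations for an AR(p) process read, in matrix form,
  Gamma_p phi = r_p,   with   (Gamma_p)_{ij} = gamma(|i - j|),
                       (r_p)_i = gamma(i),   i,j = 1..p.
Substitute the sample gammas (Toeplitz matrix and right-hand side of size 2):
  Gamma_p = [[1.1836, -0.1755], [-0.1755, 1.1836]]
  r_p     = [-0.1755, -0.4011]
Written out:
  1.1836 phi_1 - 0.1755 phi_2 = -0.1755
  -0.1755 phi_1 + 1.1836 phi_2 = -0.4011
Solve by Cramer's rule:
  det = gamma(0)^2 - gamma(1)^2 = (1.1836)^2 - (-0.1755)^2 = 1.40090896 - 0.03080025 = 1.37010871
  phi_hat_1 = [gamma(1) gamma(0) - gamma(1) gamma(2)] / det = [(-0.1755)(1.1836) - (-0.1755)(-0.4011)] / 1.37010871 = -0.27811485 / 1.37010871 = -0.203
  phi_hat_2 = [gamma(0) gamma(2) - gamma(1)^2] / det = [(1.1836)(-0.4011) - (-0.1755)^2] / 1.37010871 = -0.50554221 / 1.37010871 = -0.369
So phi_hat = [-0.2030, -0.3690].
Therefore phi_hat_2 = -0.3690.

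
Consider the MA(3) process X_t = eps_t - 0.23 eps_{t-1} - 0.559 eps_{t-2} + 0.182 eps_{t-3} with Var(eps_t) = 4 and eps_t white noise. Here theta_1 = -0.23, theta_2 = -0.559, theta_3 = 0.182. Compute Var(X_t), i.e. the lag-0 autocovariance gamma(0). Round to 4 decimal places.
\gamma(0) = 5.5940

For an MA(q) process X_t = eps_t + sum_i theta_i eps_{t-i} with
Var(eps_t) = sigma^2, the variance is
  gamma(0) = sigma^2 * (1 + sum_i theta_i^2).
  sum_i theta_i^2 = (-0.23)^2 + (-0.559)^2 + (0.182)^2 = 0.0529 + 0.312481 + 0.033124 = 0.398505.
  gamma(0) = 4 * (1 + 0.398505) = 4 * 1.398505 = 5.59402, which rounds to 5.5940.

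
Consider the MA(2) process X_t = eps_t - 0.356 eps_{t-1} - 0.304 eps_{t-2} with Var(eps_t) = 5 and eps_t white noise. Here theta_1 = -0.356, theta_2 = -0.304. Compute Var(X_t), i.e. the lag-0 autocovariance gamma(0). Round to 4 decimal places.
\gamma(0) = 6.0958

For an MA(q) process X_t = eps_t + sum_i theta_i eps_{t-i} with
Var(eps_t) = sigma^2, the variance is
  gamma(0) = sigma^2 * (1 + sum_i theta_i^2).
  sum_i theta_i^2 = (-0.356)^2 + (-0.304)^2 = 0.126736 + 0.092416 = 0.219152.
  gamma(0) = 5 * (1 + 0.219152) = 5 * 1.219152 = 6.09576, which rounds to 6.0958.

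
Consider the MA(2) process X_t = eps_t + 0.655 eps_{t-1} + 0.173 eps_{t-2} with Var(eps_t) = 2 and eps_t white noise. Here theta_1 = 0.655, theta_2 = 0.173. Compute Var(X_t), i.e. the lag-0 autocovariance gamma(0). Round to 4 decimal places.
\gamma(0) = 2.9179

For an MA(q) process X_t = eps_t + sum_i theta_i eps_{t-i} with
Var(eps_t) = sigma^2, the variance is
  gamma(0) = sigma^2 * (1 + sum_i theta_i^2).
  sum_i theta_i^2 = (0.655)^2 + (0.173)^2 = 0.429025 + 0.029929 = 0.458954.
  gamma(0) = 2 * (1 + 0.458954) = 2 * 1.458954 = 2.917908, which rounds to 2.9179.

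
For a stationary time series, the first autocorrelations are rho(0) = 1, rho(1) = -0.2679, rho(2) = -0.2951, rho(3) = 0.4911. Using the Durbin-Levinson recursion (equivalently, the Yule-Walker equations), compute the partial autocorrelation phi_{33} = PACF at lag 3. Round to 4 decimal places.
\phi_{33} = 0.3510

The PACF at lag k is phi_{kk}, the last component of the solution
to the Yule-Walker system G_k phi = r_k where
  (G_k)_{ij} = rho(|i - j|), (r_k)_i = rho(i), i,j = 1..k.
Equivalently, Durbin-Levinson gives phi_{kk} iteratively:
  phi_{11} = rho(1)
  phi_{kk} = [rho(k) - sum_{j=1..k-1} phi_{k-1,j} rho(k-j)]
            / [1 - sum_{j=1..k-1} phi_{k-1,j} rho(j)],
  phi_{k,j} = phi_{k-1,j} - phi_{kk} phi_{k-1,k-j},  j = 1..k-1.
Step k = 1:
  phi_11 = rho(1) = -0.2679.
Step k = 2:
  phi_22 = [rho(2) - phi_11 rho(1)] / [1 - phi_11 rho(1)] = [-0.2951 - (-0.2679)(-0.2679)] / [1 - (-0.2679)(-0.2679)]
         = -0.36687041 / 0.92822959 = -0.395237.
  Update: phi_21 = phi_11 - phi_22 phi_11 = -0.2679 - (-0.395237)(-0.2679) = -0.373784.
Step k = 3:
  phi_33 = [rho(3) - phi_21 rho(2) - phi_22 rho(1)] / [1 - phi_21 rho(1) - phi_22 rho(2)]
    numerator   = 0.4911 - (-0.373784)(-0.2951) - (-0.395237)(-0.2679) = 0.27491245
    denominator = 1 - (-0.373784)(-0.2679) - (-0.395237)(-0.2951) = 0.78322894
  phi_33 = 0.27491245 / 0.78322894 = 0.351.
Therefore phi_{33} = 0.3510.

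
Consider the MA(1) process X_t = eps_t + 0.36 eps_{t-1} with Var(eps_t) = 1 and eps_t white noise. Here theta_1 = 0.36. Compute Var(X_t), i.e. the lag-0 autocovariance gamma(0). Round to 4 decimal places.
\gamma(0) = 1.1296

For an MA(q) process X_t = eps_t + sum_i theta_i eps_{t-i} with
Var(eps_t) = sigma^2, the variance is
  gamma(0) = sigma^2 * (1 + sum_i theta_i^2).
  sum_i theta_i^2 = (0.36)^2 = 0.1296.
  gamma(0) = 1 * (1 + 0.1296) = 1 * 1.1296 = 1.1296.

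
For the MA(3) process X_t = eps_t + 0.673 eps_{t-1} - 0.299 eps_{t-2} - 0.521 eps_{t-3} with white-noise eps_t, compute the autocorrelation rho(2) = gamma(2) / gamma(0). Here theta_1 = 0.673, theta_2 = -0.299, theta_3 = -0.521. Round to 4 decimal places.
\rho(2) = -0.3582

For an MA(q) process with theta_0 = 1, the autocovariance is
  gamma(k) = sigma^2 * sum_{i=0..q-k} theta_i * theta_{i+k},
and rho(k) = gamma(k) / gamma(0). Sigma^2 cancels.
  numerator   = (1)*(-0.299) + (0.673)*(-0.521) = -0.649633.
  denominator = (1)^2 + (0.673)^2 + (-0.299)^2 + (-0.521)^2 = 1.813771.
  rho(2) = -0.649633 / 1.813771 = -0.3582.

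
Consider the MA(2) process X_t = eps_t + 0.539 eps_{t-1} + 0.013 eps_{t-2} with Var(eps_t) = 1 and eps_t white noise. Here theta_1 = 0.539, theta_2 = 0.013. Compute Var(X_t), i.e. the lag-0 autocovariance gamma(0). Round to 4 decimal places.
\gamma(0) = 1.2907

For an MA(q) process X_t = eps_t + sum_i theta_i eps_{t-i} with
Var(eps_t) = sigma^2, the variance is
  gamma(0) = sigma^2 * (1 + sum_i theta_i^2).
  sum_i theta_i^2 = (0.539)^2 + (0.013)^2 = 0.290521 + 0.000169 = 0.29069.
  gamma(0) = 1 * (1 + 0.29069) = 1 * 1.29069 = 1.29069, which rounds to 1.2907.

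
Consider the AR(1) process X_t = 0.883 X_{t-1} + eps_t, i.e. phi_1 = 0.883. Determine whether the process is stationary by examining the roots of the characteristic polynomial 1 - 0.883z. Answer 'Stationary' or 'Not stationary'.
\text{Stationary}

The AR(p) characteristic polynomial is P(z) = 1 - 0.883z.
Stationarity requires all roots to lie outside the unit circle, i.e. |z| > 1 for every root.
This is linear in z: 1 + (-0.883) z = 0  =>  z = -1/(-0.883) = 1.132503,  |z| = 1.132503.
Moduli of all roots: 1.1325.
All moduli strictly greater than 1? Yes.
Verdict: Stationary.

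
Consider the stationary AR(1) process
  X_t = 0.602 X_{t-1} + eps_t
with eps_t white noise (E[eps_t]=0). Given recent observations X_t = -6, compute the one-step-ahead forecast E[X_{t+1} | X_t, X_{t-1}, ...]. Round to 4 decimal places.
E[X_{t+1} \mid \mathcal F_t] = -3.6120

For an AR(p) model X_t = c + sum_i phi_i X_{t-i} + eps_t, the
one-step-ahead conditional mean is
  E[X_{t+1} | X_t, ...] = c + sum_i phi_i X_{t+1-i}.
Substitute known values:
  E[X_{t+1} | ...] = (0.602) * (-6)
                   = -3.6120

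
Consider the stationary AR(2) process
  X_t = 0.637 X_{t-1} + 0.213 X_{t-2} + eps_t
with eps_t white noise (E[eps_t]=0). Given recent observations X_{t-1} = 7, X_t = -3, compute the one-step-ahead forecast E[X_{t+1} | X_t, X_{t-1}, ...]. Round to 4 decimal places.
E[X_{t+1} \mid \mathcal F_t] = -0.4200

For an AR(p) model X_t = c + sum_i phi_i X_{t-i} + eps_t, the
one-step-ahead conditional mean is
  E[X_{t+1} | X_t, ...] = c + sum_i phi_i X_{t+1-i}.
Substitute known values:
  E[X_{t+1} | ...] = (0.637) * (-3) + (0.213) * (7)
                   = -0.4200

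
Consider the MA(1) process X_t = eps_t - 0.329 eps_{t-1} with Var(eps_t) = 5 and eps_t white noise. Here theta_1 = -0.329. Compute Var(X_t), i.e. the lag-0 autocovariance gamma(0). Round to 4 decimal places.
\gamma(0) = 5.5412

For an MA(q) process X_t = eps_t + sum_i theta_i eps_{t-i} with
Var(eps_t) = sigma^2, the variance is
  gamma(0) = sigma^2 * (1 + sum_i theta_i^2).
  sum_i theta_i^2 = (-0.329)^2 = 0.108241.
  gamma(0) = 5 * (1 + 0.108241) = 5 * 1.108241 = 5.541205, which rounds to 5.5412.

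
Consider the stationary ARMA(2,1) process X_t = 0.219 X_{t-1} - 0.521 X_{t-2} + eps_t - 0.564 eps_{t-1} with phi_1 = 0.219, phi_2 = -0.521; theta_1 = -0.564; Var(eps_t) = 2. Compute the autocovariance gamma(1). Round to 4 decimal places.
\gamma(1) = -0.2752

Multiply the model equation by X_{t-k} and take expectations. With theta_0 = psi_0 = 1 and psi_j the MA(infinity) weights, this gives
  gamma(k) - sum_i phi_i gamma(k-i) = c_k,
  c_k = sigma^2 * sum_{j=k..q} theta_j psi_{j-k}   (c_k = 0 for k > q),
using gamma(-m) = gamma(m).
psi-weights needed (psi_j = theta_j + sum_i phi_i psi_{j-i}):
  psi_1 = theta_1 + phi_1 = -0.564 + (0.219) = -0.345
Right-hand sides:
  c_0 = sigma^2 (1 + theta_1 psi_1) = 2 * (1 + (-0.564)(-0.345)) = 2 * 1.19458 = 2.38916
  c_1 = sigma^2 theta_1 = 2 * (-0.564) = -1.128
  c_2 = 0
Equations for k = 0, 1, 2 (AR order 2, c_2 = 0):
  (E0) gamma(0) = phi_1 gamma(1) + phi_2 gamma(2) + c_0
  (E1) gamma(1) = phi_1 gamma(0) + phi_2 gamma(1) + c_1
  (E2) gamma(2) = phi_1 gamma(1) + phi_2 gamma(0)
From (E1): gamma(1) = A gamma(0) + B with
  A = phi_1 / (1 - phi_2) = 0.219 / 1.521 = 0.143984,   B = c_1 / (1 - phi_2) = -1.128 / 1.521 = -0.741617.
Insert (E2) into (E0): gamma(0) (1 - phi_2^2) = phi_1 (1 + phi_2) gamma(1) + c_0.
  phi_1 (1 + phi_2) = (0.219)(0.479) = 0.104901,   1 - phi_2^2 = 0.728559.
Replace gamma(1) by A gamma(0) + B and collect gamma(0):
  gamma(0) [0.728559 - (0.104901)(0.143984)] = (0.104901)(-0.741617) + 2.38916
  gamma(0) * 0.713455 = 2.311364
  gamma(0) = 2.311364 / 0.713455 = 3.239677.
  gamma(1) = A gamma(0) + B = (0.143984)(3.239677) + (-0.741617) = -0.275155.
Therefore gamma(1) = -0.2752 (to 4 decimal places).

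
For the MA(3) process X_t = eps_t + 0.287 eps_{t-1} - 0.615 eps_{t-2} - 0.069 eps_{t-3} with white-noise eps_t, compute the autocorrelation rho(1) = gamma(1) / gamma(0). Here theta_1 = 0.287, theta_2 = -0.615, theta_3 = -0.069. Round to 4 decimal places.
\rho(1) = 0.1044

For an MA(q) process with theta_0 = 1, the autocovariance is
  gamma(k) = sigma^2 * sum_{i=0..q-k} theta_i * theta_{i+k},
and rho(k) = gamma(k) / gamma(0). Sigma^2 cancels.
  numerator   = (1)*(0.287) + (0.287)*(-0.615) + (-0.615)*(-0.069) = 0.15293.
  denominator = (1)^2 + (0.287)^2 + (-0.615)^2 + (-0.069)^2 = 1.465355.
  rho(1) = 0.15293 / 1.465355 = 0.1044.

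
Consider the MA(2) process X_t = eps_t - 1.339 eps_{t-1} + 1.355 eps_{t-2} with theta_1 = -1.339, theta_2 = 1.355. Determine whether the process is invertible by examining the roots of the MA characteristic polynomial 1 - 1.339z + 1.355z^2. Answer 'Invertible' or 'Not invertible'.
\text{Not invertible}

The MA(q) characteristic polynomial is P(z) = 1 - 1.339z + 1.355z^2.
Invertibility requires all roots to lie outside the unit circle, i.e. |z| > 1 for every root.
Set 1 + (-1.339) z + (1.355) z^2 = 0, i.e. a z^2 + b z + c = 0 with a = 1.355, b = -1.339, c = 1.
Discriminant D = b^2 - 4ac = (-1.339)^2 - 4*(1.355)*1 = 1.792921 - (5.42) = -3.627079.
D < 0, so the roots are the complex-conjugate pair z = (-b +/- i sqrt(-D)) / (2a) = 0.4941 +/- 0.7028i.
For a conjugate pair |z|^2 = z * conj(z) = (product of roots) = c/a = 1/(1.355) = 0.738007, so |z| = sqrt(0.738007) = 0.8591 for both roots.
Moduli of all roots: 0.8591, 0.8591.
All moduli strictly greater than 1? No.
Verdict: Not invertible.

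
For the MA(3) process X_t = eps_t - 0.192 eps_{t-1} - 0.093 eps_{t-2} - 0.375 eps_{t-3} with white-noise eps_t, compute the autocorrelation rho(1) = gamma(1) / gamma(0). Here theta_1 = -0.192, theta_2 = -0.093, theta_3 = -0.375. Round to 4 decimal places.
\rho(1) = -0.1174

For an MA(q) process with theta_0 = 1, the autocovariance is
  gamma(k) = sigma^2 * sum_{i=0..q-k} theta_i * theta_{i+k},
and rho(k) = gamma(k) / gamma(0). Sigma^2 cancels.
  numerator   = (1)*(-0.192) + (-0.192)*(-0.093) + (-0.093)*(-0.375) = -0.139269.
  denominator = (1)^2 + (-0.192)^2 + (-0.093)^2 + (-0.375)^2 = 1.186138.
  rho(1) = -0.139269 / 1.186138 = -0.1174.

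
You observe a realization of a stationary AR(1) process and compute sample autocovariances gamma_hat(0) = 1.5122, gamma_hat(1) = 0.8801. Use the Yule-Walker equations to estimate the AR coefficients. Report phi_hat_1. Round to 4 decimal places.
\hat\phi_{1} = 0.5820

The Yule-Walker equations for an AR(p) process read, in matrix form,
  Gamma_p phi = r_p,   with   (Gamma_p)_{ij} = gamma(|i - j|),
                       (r_p)_i = gamma(i),   i,j = 1..p.
Substitute the sample gammas (Toeplitz matrix and right-hand side of size 1):
  Gamma_p = [[1.5122]]
  r_p     = [0.8801]
With p = 1 this is the single equation gamma(0) phi_1 = gamma(1):
  phi_hat_1 = gamma(1) / gamma(0) = 0.8801 / 1.5122 = 0.5820.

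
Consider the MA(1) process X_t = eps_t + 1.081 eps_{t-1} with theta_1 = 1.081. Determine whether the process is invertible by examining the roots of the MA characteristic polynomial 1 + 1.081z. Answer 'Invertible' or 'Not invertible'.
\text{Not invertible}

The MA(q) characteristic polynomial is P(z) = 1 + 1.081z.
Invertibility requires all roots to lie outside the unit circle, i.e. |z| > 1 for every root.
This is linear in z: 1 + (1.081) z = 0  =>  z = -1/(1.081) = -0.925069,  |z| = 0.925069.
Moduli of all roots: 0.9251.
All moduli strictly greater than 1? No.
Verdict: Not invertible.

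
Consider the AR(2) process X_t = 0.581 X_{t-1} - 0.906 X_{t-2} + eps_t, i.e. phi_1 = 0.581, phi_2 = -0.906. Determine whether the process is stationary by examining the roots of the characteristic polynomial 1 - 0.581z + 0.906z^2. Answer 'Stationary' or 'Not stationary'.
\text{Stationary}

The AR(p) characteristic polynomial is P(z) = 1 - 0.581z + 0.906z^2.
Stationarity requires all roots to lie outside the unit circle, i.e. |z| > 1 for every root.
Set 1 + (-0.581) z + (0.906) z^2 = 0, i.e. a z^2 + b z + c = 0 with a = 0.906, b = -0.581, c = 1.
Discriminant D = b^2 - 4ac = (-0.581)^2 - 4*(0.906)*1 = 0.337561 - (3.624) = -3.286439.
D < 0, so the roots are the complex-conjugate pair z = (-b +/- i sqrt(-D)) / (2a) = 0.3206 +/- 1.0005i.
For a conjugate pair |z|^2 = z * conj(z) = (product of roots) = c/a = 1/(0.906) = 1.103753, so |z| = sqrt(1.103753) = 1.0506 for both roots.
Moduli of all roots: 1.0506, 1.0506.
All moduli strictly greater than 1? Yes.
Verdict: Stationary.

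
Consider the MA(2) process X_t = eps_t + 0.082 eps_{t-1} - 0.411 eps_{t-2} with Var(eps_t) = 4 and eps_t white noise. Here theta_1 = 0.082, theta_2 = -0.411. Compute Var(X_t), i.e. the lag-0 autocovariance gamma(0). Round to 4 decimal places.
\gamma(0) = 4.7026

For an MA(q) process X_t = eps_t + sum_i theta_i eps_{t-i} with
Var(eps_t) = sigma^2, the variance is
  gamma(0) = sigma^2 * (1 + sum_i theta_i^2).
  sum_i theta_i^2 = (0.082)^2 + (-0.411)^2 = 0.006724 + 0.168921 = 0.175645.
  gamma(0) = 4 * (1 + 0.175645) = 4 * 1.175645 = 4.70258, which rounds to 4.7026.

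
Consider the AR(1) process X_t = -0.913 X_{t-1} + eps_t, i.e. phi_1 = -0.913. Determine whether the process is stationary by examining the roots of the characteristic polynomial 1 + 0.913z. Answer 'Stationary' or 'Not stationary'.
\text{Stationary}

The AR(p) characteristic polynomial is P(z) = 1 + 0.913z.
Stationarity requires all roots to lie outside the unit circle, i.e. |z| > 1 for every root.
This is linear in z: 1 + (0.913) z = 0  =>  z = -1/(0.913) = -1.09529,  |z| = 1.09529.
Moduli of all roots: 1.0953.
All moduli strictly greater than 1? Yes.
Verdict: Stationary.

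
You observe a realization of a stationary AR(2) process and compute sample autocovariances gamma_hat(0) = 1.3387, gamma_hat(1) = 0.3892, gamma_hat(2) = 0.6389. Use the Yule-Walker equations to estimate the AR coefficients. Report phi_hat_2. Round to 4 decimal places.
\hat\phi_{2} = 0.4290

The Yule-Walker equations for an AR(p) process read, in matrix form,
  Gamma_p phi = r_p,   with   (Gamma_p)_{ij} = gamma(|i - j|),
                       (r_p)_i = gamma(i),   i,j = 1..p.
Substitute the sample gammas (Toeplitz matrix and right-hand side of size 2):
  Gamma_p = [[1.3387, 0.3892], [0.3892, 1.3387]]
  r_p     = [0.3892, 0.6389]
Written out:
  1.3387 phi_1 + 0.3892 phi_2 = 0.3892
  0.3892 phi_1 + 1.3387 phi_2 = 0.6389
Solve by Cramer's rule:
  det = gamma(0)^2 - gamma(1)^2 = (1.3387)^2 - (0.3892)^2 = 1.79211769 - 0.15147664 = 1.64064105
  phi_hat_1 = [gamma(1) gamma(0) - gamma(1) gamma(2)] / det = [(0.3892)(1.3387) - (0.3892)(0.6389)] / 1.64064105 = 0.27236216 / 1.64064105 = 0.166
  phi_hat_2 = [gamma(0) gamma(2) - gamma(1)^2] / det = [(1.3387)(0.6389) - (0.3892)^2] / 1.64064105 = 0.70381879 / 1.64064105 = 0.429
So phi_hat = [0.1660, 0.4290].
Therefore phi_hat_2 = 0.4290.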